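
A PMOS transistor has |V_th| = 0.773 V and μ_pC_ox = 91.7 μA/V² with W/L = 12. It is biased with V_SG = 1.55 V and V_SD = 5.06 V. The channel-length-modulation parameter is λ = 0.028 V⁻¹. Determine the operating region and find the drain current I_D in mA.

Saturation; I_D = 0.379 mA

k_p = μ_pC_ox · (W/L) = 1.1 mA/V².
V_ov = V_SG − |V_th| = 1.55 − 0.773 = 0.777 V.
Since V_SD = 5.06 V ≥ V_ov = 0.777 V, the device is in saturation.
I_D = ½ k_p V_ov² (1 + λ V_SD) = 0.5 × 1.1 × 0.777² × (1 + 0.028 × 5.06) = 0.379 mA.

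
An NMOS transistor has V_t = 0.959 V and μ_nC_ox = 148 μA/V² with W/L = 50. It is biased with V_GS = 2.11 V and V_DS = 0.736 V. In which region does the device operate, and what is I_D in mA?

Triode; I_D = 4.26 mA

k_n = μ_nC_ox · (W/L) = 7.4 mA/V².
V_ov = V_GS − V_t = 2.11 − 0.959 = 1.15 V.
Since V_DS = 0.736 V < V_ov = 1.15 V, the device is in the triode region.
I_D = k_n [V_ov · V_DS − ½ V_DS²] = 7.4 × [1.15 × 0.736 − 0.5 × 0.736²] = 4.26 mA.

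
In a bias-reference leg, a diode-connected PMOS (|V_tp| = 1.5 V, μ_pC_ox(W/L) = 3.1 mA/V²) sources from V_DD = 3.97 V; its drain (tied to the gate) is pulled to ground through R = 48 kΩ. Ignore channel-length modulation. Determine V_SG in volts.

V_SG = 1.68 V

With gate tied to drain, V_SG = V_SD ≥ V_SG − |V_tp|, so the device is in saturation.
KCL at the drain: ½ k_p (V_SG − |V_tp|)² = (V_DD − V_SG)/R.
Let x = V_SG − 1.5. Then 74.4 x² + x − 2.47 = 0, giving x = 0.176 V (positive root), so V_SG = 1.68 V.
I_D = (V_DD − V_SG)/R = (3.97 − 1.68) / 48 = 0.0478 mA.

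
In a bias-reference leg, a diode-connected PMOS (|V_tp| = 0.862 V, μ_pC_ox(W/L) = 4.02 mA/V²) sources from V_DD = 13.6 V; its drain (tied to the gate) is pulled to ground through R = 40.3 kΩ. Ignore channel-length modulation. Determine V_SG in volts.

With gate tied to drain, V_SG = V_SD ≥ V_SG − |V_tp|, so the device is in saturation.
KCL at the drain: ½ k_p (V_SG − |V_tp|)² = (V_DD − V_SG)/R.
Let x = V_SG − 0.862. Then 81 x² + x − 12.74 = 0, giving x = 0.39 V (positive root), so V_SG = 1.25 V.
I_D = (V_DD − V_SG)/R = (13.6 − 1.25) / 40.3 = 0.306 mA.

V_SG = 1.25 V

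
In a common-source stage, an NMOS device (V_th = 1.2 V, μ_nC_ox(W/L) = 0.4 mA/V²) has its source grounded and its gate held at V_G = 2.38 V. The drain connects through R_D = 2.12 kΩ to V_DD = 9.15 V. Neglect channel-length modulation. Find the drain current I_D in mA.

V_GS = V_G = 2.38 V, so V_ov = 2.38 − 1.2 = 1.18 V.
Assume saturation: I_D = ½ k_n V_ov² = 0.5 × 0.4 × 1.18² = 0.278 mA, giving V_DS = V_DD − I_D R_D = 9.15 − 0.278 × 2.12 = 8.56 V.
V_DS = 8.56 V ≥ V_ov = 1.18 V, confirming saturation.

I_D = 0.278 mA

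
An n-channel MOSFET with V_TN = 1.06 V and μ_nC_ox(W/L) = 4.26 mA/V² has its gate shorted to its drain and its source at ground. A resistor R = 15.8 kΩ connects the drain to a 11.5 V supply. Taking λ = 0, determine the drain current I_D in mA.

I_D = 0.626 mA

With gate tied to drain, V_GS = V_DS ≥ V_GS − V_TN, so the device is in saturation.
KCL at the drain: ½ k_n (V_GS − V_TN)² = (V_DD − V_GS)/R.
Let x = V_GS − 1.06. Then 33.7 x² + x − 10.44 = 0, giving x = 0.542 V (positive root), so V_GS = 1.6 V.
I_D = (V_DD − V_GS)/R = (11.5 − 1.6) / 15.8 = 0.626 mA.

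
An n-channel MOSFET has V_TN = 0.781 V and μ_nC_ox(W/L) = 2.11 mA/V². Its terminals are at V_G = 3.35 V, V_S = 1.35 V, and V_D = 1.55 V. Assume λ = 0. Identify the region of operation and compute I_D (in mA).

Triode; I_D = 0.472 mA

V_GS = V_G − V_S = 3.35 − 1.35 = 2 V; V_DS = V_D − V_S = 1.55 − 1.35 = 0.2 V.
V_ov = V_GS − V_TN = 2 − 0.781 = 1.22 V.
Since V_DS = 0.2 V < V_ov = 1.22 V, the device is in the triode region.
I_D = k_n [V_ov · V_DS − ½ V_DS²] = 2.11 × [1.22 × 0.2 − 0.5 × 0.2²] = 0.472 mA.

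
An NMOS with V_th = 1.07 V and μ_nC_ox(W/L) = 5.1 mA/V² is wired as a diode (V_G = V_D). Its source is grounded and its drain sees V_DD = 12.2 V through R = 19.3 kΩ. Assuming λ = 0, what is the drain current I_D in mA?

I_D = 0.553 mA

With gate tied to drain, V_GS = V_DS ≥ V_GS − V_th, so the device is in saturation.
KCL at the drain: ½ k_n (V_GS − V_th)² = (V_DD − V_GS)/R.
Let x = V_GS − 1.07. Then 49.2 x² + x − 11.13 = 0, giving x = 0.466 V (positive root), so V_GS = 1.54 V.
I_D = (V_DD − V_GS)/R = (12.2 − 1.54) / 19.3 = 0.553 mA.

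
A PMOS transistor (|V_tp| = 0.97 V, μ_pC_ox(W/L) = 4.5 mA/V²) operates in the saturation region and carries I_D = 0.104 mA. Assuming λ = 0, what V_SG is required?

V_SG = 1.18 V

In saturation I_D = ½ k_p (V_SG − |V_tp|)², so V_SG − |V_tp| = √(2 I_D / k_p) = √(2 × 0.104 / 4.5) = 0.215 V.
V_SG = 0.97 + 0.215 = 1.18 V.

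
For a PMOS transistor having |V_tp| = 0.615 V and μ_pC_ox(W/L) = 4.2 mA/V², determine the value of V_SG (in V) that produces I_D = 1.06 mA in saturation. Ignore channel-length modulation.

V_SG = 1.33 V

In saturation I_D = ½ k_p (V_SG − |V_tp|)², so V_SG − |V_tp| = √(2 I_D / k_p) = √(2 × 1.06 / 4.2) = 0.71 V.
V_SG = 0.615 + 0.71 = 1.33 V.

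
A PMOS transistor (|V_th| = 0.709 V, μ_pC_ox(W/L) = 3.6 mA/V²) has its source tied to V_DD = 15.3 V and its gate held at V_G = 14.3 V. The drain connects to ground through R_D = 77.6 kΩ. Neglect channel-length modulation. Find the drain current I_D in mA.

V_SG = V_DD − V_G = 15.3 − 14.3 = 1 V, so V_ov = 1 − 0.709 = 0.291 V.
Assume saturation: I_D = ½ k_p V_ov² = 0.5 × 3.6 × 0.291² = 0.152 mA, giving V_SD = V_DD − I_D R_D = 15.3 − 0.152 × 77.6 = 3.47 V.
V_SD = 3.47 V ≥ V_ov = 0.291 V, confirming saturation.

I_D = 0.152 mA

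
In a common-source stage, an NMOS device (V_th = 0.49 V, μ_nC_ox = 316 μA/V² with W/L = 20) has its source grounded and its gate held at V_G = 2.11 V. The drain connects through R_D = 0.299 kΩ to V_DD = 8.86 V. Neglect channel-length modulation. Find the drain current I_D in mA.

V_GS = V_G = 2.11 V, so V_ov = 2.11 − 0.49 = 1.62 V.
k_n = μ_nC_ox · (W/L) = 6.32 mA/V².
Assume saturation: I_D = ½ k_n V_ov² = 0.5 × 6.32 × 1.62² = 8.29 mA, giving V_DS = V_DD − I_D R_D = 8.86 − 8.29 × 0.299 = 6.38 V.
V_DS = 6.38 V ≥ V_ov = 1.62 V, confirming saturation.

I_D = 8.29 mA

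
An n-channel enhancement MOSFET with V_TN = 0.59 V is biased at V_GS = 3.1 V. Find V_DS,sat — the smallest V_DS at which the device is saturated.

The boundary between triode and saturation is V_DS = V_GS − V_TN = V_ov.
V_ov = 3.1 − 0.59 = 2.51 V.

V_DS,sat = 2.51 V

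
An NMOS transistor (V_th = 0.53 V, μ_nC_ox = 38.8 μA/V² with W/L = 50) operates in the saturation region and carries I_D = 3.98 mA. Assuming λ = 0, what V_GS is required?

k_n = μ_nC_ox · (W/L) = 1.94 mA/V².
In saturation I_D = ½ k_n (V_GS − V_th)², so V_GS − V_th = √(2 I_D / k_n) = √(2 × 3.98 / 1.94) = 2.03 V.
V_GS = 0.53 + 2.03 = 2.56 V.

V_GS = 2.56 V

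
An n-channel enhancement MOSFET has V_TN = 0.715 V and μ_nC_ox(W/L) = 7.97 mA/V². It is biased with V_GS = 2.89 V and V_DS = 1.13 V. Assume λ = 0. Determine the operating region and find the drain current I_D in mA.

Triode; I_D = 14.5 mA

V_ov = V_GS − V_TN = 2.89 − 0.715 = 2.18 V.
Since V_DS = 1.13 V < V_ov = 2.18 V, the device is in the triode region.
I_D = k_n [V_ov · V_DS − ½ V_DS²] = 7.97 × [2.18 × 1.13 − 0.5 × 1.13²] = 14.5 mA.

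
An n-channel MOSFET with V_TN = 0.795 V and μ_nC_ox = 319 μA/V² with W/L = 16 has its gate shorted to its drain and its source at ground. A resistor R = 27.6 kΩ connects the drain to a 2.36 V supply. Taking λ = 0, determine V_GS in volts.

With gate tied to drain, V_GS = V_DS ≥ V_GS − V_TN, so the device is in saturation.
k_n = μ_nC_ox · (W/L) = 5.104 mA/V².
KCL at the drain: ½ k_n (V_GS − V_TN)² = (V_DD − V_GS)/R.
Let x = V_GS − 0.795. Then 70.4 x² + x − 1.565 = 0, giving x = 0.142 V (positive root), so V_GS = 0.937 V.
I_D = (V_DD − V_GS)/R = (2.36 − 0.937) / 27.6 = 0.0516 mA.

V_GS = 0.937 V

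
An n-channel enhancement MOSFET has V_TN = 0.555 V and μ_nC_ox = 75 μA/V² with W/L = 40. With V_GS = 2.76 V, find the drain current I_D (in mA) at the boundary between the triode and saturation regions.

At the boundary V_DS = V_ov = V_GS − V_TN = 2.76 − 0.555 = 2.2 V.
k_n = μ_nC_ox · (W/L) = 3 mA/V².
I_D = ½ k_n V_ov² = 0.5 × 3 × 2.2² = 7.29 mA.

I_D = 7.29 mA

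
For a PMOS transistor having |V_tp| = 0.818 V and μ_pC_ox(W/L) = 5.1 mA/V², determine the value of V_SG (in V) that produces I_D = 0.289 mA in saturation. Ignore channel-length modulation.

V_SG = 1.15 V

In saturation I_D = ½ k_p (V_SG − |V_tp|)², so V_SG − |V_tp| = √(2 I_D / k_p) = √(2 × 0.289 / 5.1) = 0.337 V.
V_SG = 0.818 + 0.337 = 1.15 V.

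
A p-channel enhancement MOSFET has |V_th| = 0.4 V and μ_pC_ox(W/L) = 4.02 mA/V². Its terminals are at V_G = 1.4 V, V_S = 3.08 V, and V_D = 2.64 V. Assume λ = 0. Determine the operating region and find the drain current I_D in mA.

Triode; I_D = 1.87 mA

V_SG = V_S − V_G = 3.08 − 1.4 = 1.68 V; V_SD = V_S − V_D = 3.08 − 2.64 = 0.44 V.
V_ov = V_SG − |V_th| = 1.68 − 0.4 = 1.28 V.
Since V_SD = 0.44 V < V_ov = 1.28 V, the device is in the triode region.
I_D = k_p [V_ov · V_SD − ½ V_SD²] = 4.02 × [1.28 × 0.44 − 0.5 × 0.44²] = 1.87 mA.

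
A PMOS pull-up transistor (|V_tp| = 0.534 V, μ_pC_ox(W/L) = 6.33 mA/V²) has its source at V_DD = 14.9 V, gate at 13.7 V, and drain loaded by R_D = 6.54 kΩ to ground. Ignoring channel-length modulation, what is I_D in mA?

I_D = 1.40 mA

V_SG = V_DD − V_G = 14.9 − 13.7 = 1.2 V, so V_ov = 1.2 − 0.534 = 0.666 V.
Assume saturation: I_D = ½ k_p V_ov² = 0.5 × 6.33 × 0.666² = 1.4 mA, giving V_SD = V_DD − I_D R_D = 14.9 − 1.4 × 6.54 = 5.72 V.
V_SD = 5.72 V ≥ V_ov = 0.666 V, confirming saturation.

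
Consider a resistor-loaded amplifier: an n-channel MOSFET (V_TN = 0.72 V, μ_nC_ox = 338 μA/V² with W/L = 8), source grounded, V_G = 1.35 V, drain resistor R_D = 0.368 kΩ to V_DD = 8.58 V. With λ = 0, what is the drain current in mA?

I_D = 0.537 mA

V_GS = V_G = 1.35 V, so V_ov = 1.35 − 0.72 = 0.63 V.
k_n = μ_nC_ox · (W/L) = 2.704 mA/V².
Assume saturation: I_D = ½ k_n V_ov² = 0.5 × 2.704 × 0.63² = 0.537 mA, giving V_DS = V_DD − I_D R_D = 8.58 − 0.537 × 0.368 = 8.38 V.
V_DS = 8.38 V ≥ V_ov = 0.63 V, confirming saturation.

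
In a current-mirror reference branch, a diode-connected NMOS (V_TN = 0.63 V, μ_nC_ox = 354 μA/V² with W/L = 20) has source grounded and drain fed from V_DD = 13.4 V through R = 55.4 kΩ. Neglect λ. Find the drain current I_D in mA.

With gate tied to drain, V_GS = V_DS ≥ V_GS − V_TN, so the device is in saturation.
k_n = μ_nC_ox · (W/L) = 7.08 mA/V².
KCL at the drain: ½ k_n (V_GS − V_TN)² = (V_DD − V_GS)/R.
Let x = V_GS − 0.63. Then 196 x² + x − 12.77 = 0, giving x = 0.253 V (positive root), so V_GS = 0.883 V.
I_D = (V_DD − V_GS)/R = (13.4 − 0.883) / 55.4 = 0.226 mA.

I_D = 0.226 mA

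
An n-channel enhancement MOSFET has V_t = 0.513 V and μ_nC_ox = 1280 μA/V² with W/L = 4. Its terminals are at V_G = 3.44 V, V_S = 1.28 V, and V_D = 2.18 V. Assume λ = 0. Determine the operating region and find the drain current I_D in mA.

Triode; I_D = 5.52 mA

V_GS = V_G − V_S = 3.44 − 1.28 = 2.16 V; V_DS = V_D − V_S = 2.18 − 1.28 = 0.9 V.
k_n = μ_nC_ox · (W/L) = 5.12 mA/V².
V_ov = V_GS − V_t = 2.16 − 0.513 = 1.65 V.
Since V_DS = 0.9 V < V_ov = 1.65 V, the device is in the triode region.
I_D = k_n [V_ov · V_DS − ½ V_DS²] = 5.12 × [1.65 × 0.9 − 0.5 × 0.9²] = 5.52 mA.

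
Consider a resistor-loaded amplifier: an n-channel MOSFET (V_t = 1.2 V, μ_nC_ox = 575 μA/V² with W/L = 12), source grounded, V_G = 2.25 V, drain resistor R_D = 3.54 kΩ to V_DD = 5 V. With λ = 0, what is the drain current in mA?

I_D = 1.35 mA

V_GS = V_G = 2.25 V, so V_ov = 2.25 − 1.2 = 1.05 V.
k_n = μ_nC_ox · (W/L) = 6.9 mA/V².
Assume saturation: I_D = ½ k_n V_ov² = 0.5 × 6.9 × 1.05² = 3.8 mA, giving V_DS = V_DD − I_D R_D = 5 − 3.8 × 3.54 = -8.46 V.
But -8.46 V < V_ov = 1.05 V, so the device is actually in triode.
In triode I_D = k_n[V_ov V_DS − ½ V_DS²] and I_D = (V_DD − V_DS)/R_D. Equating: 12.2 V_DS² − 26.65 V_DS + 5 = 0, giving V_DS = 0.207 V (the root below V_ov).
I_D = (5 − 0.207) / 3.54 = 1.35 mA.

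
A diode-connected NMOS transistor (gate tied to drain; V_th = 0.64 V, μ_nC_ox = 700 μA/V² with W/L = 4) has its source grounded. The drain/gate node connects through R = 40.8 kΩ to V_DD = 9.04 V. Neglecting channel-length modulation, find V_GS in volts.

V_GS = 1.01 V

With gate tied to drain, V_GS = V_DS ≥ V_GS − V_th, so the device is in saturation.
k_n = μ_nC_ox · (W/L) = 2.8 mA/V².
KCL at the drain: ½ k_n (V_GS − V_th)² = (V_DD − V_GS)/R.
Let x = V_GS − 0.64. Then 57.1 x² + x − 8.4 = 0, giving x = 0.375 V (positive root), so V_GS = 1.01 V.
I_D = (V_DD − V_GS)/R = (9.04 − 1.01) / 40.8 = 0.197 mA.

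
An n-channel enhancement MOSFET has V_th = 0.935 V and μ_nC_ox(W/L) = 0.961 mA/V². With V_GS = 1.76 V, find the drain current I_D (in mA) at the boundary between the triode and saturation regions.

At the boundary V_DS = V_ov = V_GS − V_th = 1.76 − 0.935 = 0.825 V.
I_D = ½ k_n V_ov² = 0.5 × 0.961 × 0.825² = 0.327 mA.

I_D = 0.327 mA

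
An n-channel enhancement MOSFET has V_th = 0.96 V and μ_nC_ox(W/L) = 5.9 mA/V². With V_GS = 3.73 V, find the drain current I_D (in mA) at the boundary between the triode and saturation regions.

At the boundary V_DS = V_ov = V_GS − V_th = 3.73 − 0.96 = 2.77 V.
I_D = ½ k_n V_ov² = 0.5 × 5.9 × 2.77² = 22.6 mA.

I_D = 22.6 mA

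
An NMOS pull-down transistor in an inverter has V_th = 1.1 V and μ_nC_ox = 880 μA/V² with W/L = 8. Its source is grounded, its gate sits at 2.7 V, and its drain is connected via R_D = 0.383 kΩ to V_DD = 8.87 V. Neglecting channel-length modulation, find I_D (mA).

V_GS = V_G = 2.7 V, so V_ov = 2.7 − 1.1 = 1.6 V.
k_n = μ_nC_ox · (W/L) = 7.04 mA/V².
Assume saturation: I_D = ½ k_n V_ov² = 0.5 × 7.04 × 1.6² = 9.01 mA, giving V_DS = V_DD − I_D R_D = 8.87 − 9.01 × 0.383 = 5.42 V.
V_DS = 5.42 V ≥ V_ov = 1.6 V, confirming saturation.

I_D = 9.01 mA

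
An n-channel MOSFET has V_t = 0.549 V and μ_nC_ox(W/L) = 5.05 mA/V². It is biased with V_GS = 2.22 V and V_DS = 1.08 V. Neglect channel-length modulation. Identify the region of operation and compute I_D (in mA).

V_ov = V_GS − V_t = 2.22 − 0.549 = 1.67 V.
Since V_DS = 1.08 V < V_ov = 1.67 V, the device is in the triode region.
I_D = k_n [V_ov · V_DS − ½ V_DS²] = 5.05 × [1.67 × 1.08 − 0.5 × 1.08²] = 6.17 mA.

Triode; I_D = 6.17 mA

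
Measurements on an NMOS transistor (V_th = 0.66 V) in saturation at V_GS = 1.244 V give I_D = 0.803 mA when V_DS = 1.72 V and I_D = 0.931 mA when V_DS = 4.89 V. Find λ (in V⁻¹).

With V_GS fixed, I_D ∝ (1 + λ V_DS) in saturation, so I_D2/I_D1 = (1 + λ V_DS2)/(1 + λ V_DS1).
0.931/0.803 = 1.159 = (1 + 4.89 λ)/(1 + 1.72 λ).
Solving: λ (I_D1 V_DS2 − I_D2 V_DS1) = I_D2 − I_D1, so λ = (0.931 − 0.803) / (0.803 × 4.89 − 0.931 × 1.72) = 0.128 / 2.33 = 0.055 V⁻¹.

λ = 0.0550 V⁻¹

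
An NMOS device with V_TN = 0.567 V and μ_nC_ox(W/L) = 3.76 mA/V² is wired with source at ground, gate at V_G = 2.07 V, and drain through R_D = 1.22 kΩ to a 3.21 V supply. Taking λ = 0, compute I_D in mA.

V_GS = V_G = 2.07 V, so V_ov = 2.07 − 0.567 = 1.5 V.
Assume saturation: I_D = ½ k_n V_ov² = 0.5 × 3.76 × 1.5² = 4.25 mA, giving V_DS = V_DD − I_D R_D = 3.21 − 4.25 × 1.22 = -1.97 V.
But -1.97 V < V_ov = 1.5 V, so the device is actually in triode.
In triode I_D = k_n[V_ov V_DS − ½ V_DS²] and I_D = (V_DD − V_DS)/R_D. Equating: 2.29 V_DS² − 7.895 V_DS + 3.21 = 0, giving V_DS = 0.471 V (the root below V_ov).
I_D = (3.21 − 0.471) / 1.22 = 2.25 mA.

I_D = 2.25 mA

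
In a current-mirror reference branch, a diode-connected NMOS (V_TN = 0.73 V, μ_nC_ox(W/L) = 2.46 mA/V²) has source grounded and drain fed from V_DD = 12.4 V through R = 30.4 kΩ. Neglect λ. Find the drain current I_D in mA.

I_D = 0.366 mA

With gate tied to drain, V_GS = V_DS ≥ V_GS − V_TN, so the device is in saturation.
KCL at the drain: ½ k_n (V_GS − V_TN)² = (V_DD − V_GS)/R.
Let x = V_GS − 0.73. Then 37.4 x² + x − 11.67 = 0, giving x = 0.545 V (positive root), so V_GS = 1.28 V.
I_D = (V_DD − V_GS)/R = (12.4 − 1.28) / 30.4 = 0.366 mA.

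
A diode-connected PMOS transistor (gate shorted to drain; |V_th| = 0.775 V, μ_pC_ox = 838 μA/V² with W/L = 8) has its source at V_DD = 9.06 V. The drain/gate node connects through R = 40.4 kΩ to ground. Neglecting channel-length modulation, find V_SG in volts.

V_SG = 1.02 V

With gate tied to drain, V_SG = V_SD ≥ V_SG − |V_th|, so the device is in saturation.
k_p = μ_pC_ox · (W/L) = 6.704 mA/V².
KCL at the drain: ½ k_p (V_SG − |V_th|)² = (V_DD − V_SG)/R.
Let x = V_SG − 0.775. Then 135 x² + x − 8.285 = 0, giving x = 0.244 V (positive root), so V_SG = 1.02 V.
I_D = (V_DD − V_SG)/R = (9.06 − 1.02) / 40.4 = 0.199 mA.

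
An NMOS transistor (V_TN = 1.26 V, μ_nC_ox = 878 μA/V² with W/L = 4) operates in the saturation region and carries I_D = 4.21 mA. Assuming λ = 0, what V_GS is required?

k_n = μ_nC_ox · (W/L) = 3.512 mA/V².
In saturation I_D = ½ k_n (V_GS − V_TN)², so V_GS − V_TN = √(2 I_D / k_n) = √(2 × 4.21 / 3.512) = 1.55 V.
V_GS = 1.26 + 1.55 = 2.81 V.

V_GS = 2.81 V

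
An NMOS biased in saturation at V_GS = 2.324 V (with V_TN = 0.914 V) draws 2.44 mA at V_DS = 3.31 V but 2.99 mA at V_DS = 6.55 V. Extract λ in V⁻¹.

λ = 0.0904 V⁻¹

With V_GS fixed, I_D ∝ (1 + λ V_DS) in saturation, so I_D2/I_D1 = (1 + λ V_DS2)/(1 + λ V_DS1).
2.99/2.44 = 1.225 = (1 + 6.55 λ)/(1 + 3.31 λ).
Solving: λ (I_D1 V_DS2 − I_D2 V_DS1) = I_D2 − I_D1, so λ = (2.99 − 2.44) / (2.44 × 6.55 − 2.99 × 3.31) = 0.55 / 6.09 = 0.0904 V⁻¹.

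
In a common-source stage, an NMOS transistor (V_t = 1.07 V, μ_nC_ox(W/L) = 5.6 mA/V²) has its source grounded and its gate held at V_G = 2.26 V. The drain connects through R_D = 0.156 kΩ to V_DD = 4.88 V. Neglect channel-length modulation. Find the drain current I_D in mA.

I_D = 3.97 mA

V_GS = V_G = 2.26 V, so V_ov = 2.26 − 1.07 = 1.19 V.
Assume saturation: I_D = ½ k_n V_ov² = 0.5 × 5.6 × 1.19² = 3.97 mA, giving V_DS = V_DD − I_D R_D = 4.88 − 3.97 × 0.156 = 4.26 V.
V_DS = 4.26 V ≥ V_ov = 1.19 V, confirming saturation.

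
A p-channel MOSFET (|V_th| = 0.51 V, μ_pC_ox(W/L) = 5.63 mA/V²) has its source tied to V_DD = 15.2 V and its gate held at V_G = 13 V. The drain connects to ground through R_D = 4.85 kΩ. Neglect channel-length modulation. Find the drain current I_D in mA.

I_D = 3.06 mA

V_SG = V_DD − V_G = 15.2 − 13 = 2.2 V, so V_ov = 2.2 − 0.51 = 1.69 V.
Assume saturation: I_D = ½ k_p V_ov² = 0.5 × 5.63 × 1.69² = 8.04 mA, giving V_SD = V_DD − I_D R_D = 15.2 − 8.04 × 4.85 = -23.8 V.
But -23.8 V < V_ov = 1.69 V, so the device is actually in triode.
In triode I_D = k_p[V_ov V_SD − ½ V_SD²] and I_D = (V_DD − V_SD)/R_D. Equating: 13.7 V_SD² − 47.15 V_SD + 15.2 = 0, giving V_SD = 0.36 V (the root below V_ov).
I_D = (15.2 − 0.36) / 4.85 = 3.06 mA.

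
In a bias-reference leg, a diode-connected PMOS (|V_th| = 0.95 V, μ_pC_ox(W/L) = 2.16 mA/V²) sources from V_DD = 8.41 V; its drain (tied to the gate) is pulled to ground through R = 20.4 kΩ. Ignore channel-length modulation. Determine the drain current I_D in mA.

I_D = 0.338 mA

With gate tied to drain, V_SG = V_SD ≥ V_SG − |V_th|, so the device is in saturation.
KCL at the drain: ½ k_p (V_SG − |V_th|)² = (V_DD − V_SG)/R.
Let x = V_SG − 0.95. Then 22 x² + x − 7.46 = 0, giving x = 0.56 V (positive root), so V_SG = 1.51 V.
I_D = (V_DD − V_SG)/R = (8.41 − 1.51) / 20.4 = 0.338 mA.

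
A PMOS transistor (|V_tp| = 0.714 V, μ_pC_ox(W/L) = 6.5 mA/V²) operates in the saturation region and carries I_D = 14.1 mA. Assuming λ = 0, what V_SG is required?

V_SG = 2.80 V

In saturation I_D = ½ k_p (V_SG − |V_tp|)², so V_SG − |V_tp| = √(2 I_D / k_p) = √(2 × 14.1 / 6.5) = 2.08 V.
V_SG = 0.714 + 2.08 = 2.8 V.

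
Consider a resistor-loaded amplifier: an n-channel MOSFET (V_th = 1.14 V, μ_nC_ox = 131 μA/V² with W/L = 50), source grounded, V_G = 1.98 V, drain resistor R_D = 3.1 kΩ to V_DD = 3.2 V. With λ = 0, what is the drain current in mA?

V_GS = V_G = 1.98 V, so V_ov = 1.98 − 1.14 = 0.84 V.
k_n = μ_nC_ox · (W/L) = 6.55 mA/V².
Assume saturation: I_D = ½ k_n V_ov² = 0.5 × 6.55 × 0.84² = 2.31 mA, giving V_DS = V_DD − I_D R_D = 3.2 − 2.31 × 3.1 = -3.96 V.
But -3.96 V < V_ov = 0.84 V, so the device is actually in triode.
In triode I_D = k_n[V_ov V_DS − ½ V_DS²] and I_D = (V_DD − V_DS)/R_D. Equating: 10.2 V_DS² − 18.06 V_DS + 3.2 = 0, giving V_DS = 0.2 V (the root below V_ov).
I_D = (3.2 − 0.2) / 3.1 = 0.968 mA.

I_D = 0.968 mA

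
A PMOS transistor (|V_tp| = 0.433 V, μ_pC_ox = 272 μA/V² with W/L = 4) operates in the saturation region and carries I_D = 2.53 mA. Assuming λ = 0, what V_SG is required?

k_p = μ_pC_ox · (W/L) = 1.088 mA/V².
In saturation I_D = ½ k_p (V_SG − |V_tp|)², so V_SG − |V_tp| = √(2 I_D / k_p) = √(2 × 2.53 / 1.088) = 2.16 V.
V_SG = 0.433 + 2.16 = 2.59 V.

V_SG = 2.59 V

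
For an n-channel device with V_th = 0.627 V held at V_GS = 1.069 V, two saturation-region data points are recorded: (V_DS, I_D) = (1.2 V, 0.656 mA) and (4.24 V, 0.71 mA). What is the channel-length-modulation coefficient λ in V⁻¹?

With V_GS fixed, I_D ∝ (1 + λ V_DS) in saturation, so I_D2/I_D1 = (1 + λ V_DS2)/(1 + λ V_DS1).
0.71/0.656 = 1.082 = (1 + 4.24 λ)/(1 + 1.2 λ).
Solving: λ (I_D1 V_DS2 − I_D2 V_DS1) = I_D2 − I_D1, so λ = (0.71 − 0.656) / (0.656 × 4.24 − 0.71 × 1.2) = 0.054 / 1.93 = 0.028 V⁻¹.

λ = 0.0280 V⁻¹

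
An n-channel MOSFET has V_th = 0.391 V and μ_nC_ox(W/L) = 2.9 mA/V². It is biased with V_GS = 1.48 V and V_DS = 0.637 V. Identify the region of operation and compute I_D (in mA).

V_ov = V_GS − V_th = 1.48 − 0.391 = 1.09 V.
Since V_DS = 0.637 V < V_ov = 1.09 V, the device is in the triode region.
I_D = k_n [V_ov · V_DS − ½ V_DS²] = 2.9 × [1.09 × 0.637 − 0.5 × 0.637²] = 1.42 mA.

Triode; I_D = 1.42 mA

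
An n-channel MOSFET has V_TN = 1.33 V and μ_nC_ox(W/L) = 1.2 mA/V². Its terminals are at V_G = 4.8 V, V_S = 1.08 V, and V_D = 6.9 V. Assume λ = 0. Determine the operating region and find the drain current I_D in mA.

Saturation; I_D = 3.43 mA

V_GS = V_G − V_S = 4.8 − 1.08 = 3.72 V; V_DS = V_D − V_S = 6.9 − 1.08 = 5.82 V.
V_ov = V_GS − V_TN = 3.72 − 1.33 = 2.39 V.
Since V_DS = 5.82 V ≥ V_ov = 2.39 V, the device is in saturation.
I_D = ½ k_n V_ov² = 0.5 × 1.2 × 2.39² = 3.43 mA.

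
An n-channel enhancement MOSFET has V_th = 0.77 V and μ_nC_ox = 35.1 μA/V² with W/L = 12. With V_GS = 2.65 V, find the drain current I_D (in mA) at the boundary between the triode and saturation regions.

At the boundary V_DS = V_ov = V_GS − V_th = 2.65 − 0.77 = 1.88 V.
k_n = μ_nC_ox · (W/L) = 0.4212 mA/V².
I_D = ½ k_n V_ov² = 0.5 × 0.4212 × 1.88² = 0.744 mA.

I_D = 0.744 mA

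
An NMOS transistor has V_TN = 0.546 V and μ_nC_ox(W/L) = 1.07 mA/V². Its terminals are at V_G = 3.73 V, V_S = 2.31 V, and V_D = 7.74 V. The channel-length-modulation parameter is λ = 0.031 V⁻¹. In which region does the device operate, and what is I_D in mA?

Saturation; I_D = 0.477 mA

V_GS = V_G − V_S = 3.73 − 2.31 = 1.42 V; V_DS = V_D − V_S = 7.74 − 2.31 = 5.43 V.
V_ov = V_GS − V_TN = 1.42 − 0.546 = 0.874 V.
Since V_DS = 5.43 V ≥ V_ov = 0.874 V, the device is in saturation.
I_D = ½ k_n V_ov² (1 + λ V_DS) = 0.5 × 1.07 × 0.874² × (1 + 0.031 × 5.43) = 0.477 mA.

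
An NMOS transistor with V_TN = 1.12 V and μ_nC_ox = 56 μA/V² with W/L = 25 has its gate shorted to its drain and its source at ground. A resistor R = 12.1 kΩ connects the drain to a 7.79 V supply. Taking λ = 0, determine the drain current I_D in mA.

With gate tied to drain, V_GS = V_DS ≥ V_GS − V_TN, so the device is in saturation.
k_n = μ_nC_ox · (W/L) = 1.4 mA/V².
KCL at the drain: ½ k_n (V_GS − V_TN)² = (V_DD − V_GS)/R.
Let x = V_GS − 1.12. Then 8.47 x² + x − 6.67 = 0, giving x = 0.83 V (positive root), so V_GS = 1.95 V.
I_D = (V_DD − V_GS)/R = (7.79 − 1.95) / 12.1 = 0.483 mA.

I_D = 0.483 mA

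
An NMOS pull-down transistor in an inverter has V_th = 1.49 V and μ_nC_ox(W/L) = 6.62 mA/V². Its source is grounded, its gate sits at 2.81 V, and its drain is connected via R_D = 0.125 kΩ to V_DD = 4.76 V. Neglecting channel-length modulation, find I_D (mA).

V_GS = V_G = 2.81 V, so V_ov = 2.81 − 1.49 = 1.32 V.
Assume saturation: I_D = ½ k_n V_ov² = 0.5 × 6.62 × 1.32² = 5.77 mA, giving V_DS = V_DD − I_D R_D = 4.76 − 5.77 × 0.125 = 4.04 V.
V_DS = 4.04 V ≥ V_ov = 1.32 V, confirming saturation.

I_D = 5.77 mA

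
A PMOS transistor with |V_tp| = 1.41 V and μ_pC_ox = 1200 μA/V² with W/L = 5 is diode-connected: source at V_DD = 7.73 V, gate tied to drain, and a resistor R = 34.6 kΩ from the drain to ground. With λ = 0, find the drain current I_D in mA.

With gate tied to drain, V_SG = V_SD ≥ V_SG − |V_tp|, so the device is in saturation.
k_p = μ_pC_ox · (W/L) = 6 mA/V².
KCL at the drain: ½ k_p (V_SG − |V_tp|)² = (V_DD − V_SG)/R.
Let x = V_SG − 1.41. Then 104 x² + x − 6.32 = 0, giving x = 0.242 V (positive root), so V_SG = 1.65 V.
I_D = (V_DD − V_SG)/R = (7.73 − 1.65) / 34.6 = 0.176 mA.

I_D = 0.176 mA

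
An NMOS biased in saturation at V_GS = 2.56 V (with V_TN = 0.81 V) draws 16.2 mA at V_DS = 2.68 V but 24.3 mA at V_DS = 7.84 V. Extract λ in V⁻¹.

λ = 0.131 V⁻¹

With V_GS fixed, I_D ∝ (1 + λ V_DS) in saturation, so I_D2/I_D1 = (1 + λ V_DS2)/(1 + λ V_DS1).
24.3/16.2 = 1.5 = (1 + 7.84 λ)/(1 + 2.68 λ).
Solving: λ (I_D1 V_DS2 − I_D2 V_DS1) = I_D2 − I_D1, so λ = (24.3 − 16.2) / (16.2 × 7.84 − 24.3 × 2.68) = 8.1 / 61.9 = 0.131 V⁻¹.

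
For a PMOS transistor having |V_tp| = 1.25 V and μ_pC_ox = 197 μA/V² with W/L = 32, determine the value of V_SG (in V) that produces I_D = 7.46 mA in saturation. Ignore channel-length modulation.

V_SG = 2.79 V

k_p = μ_pC_ox · (W/L) = 6.304 mA/V².
In saturation I_D = ½ k_p (V_SG − |V_tp|)², so V_SG − |V_tp| = √(2 I_D / k_p) = √(2 × 7.46 / 6.304) = 1.54 V.
V_SG = 1.25 + 1.54 = 2.79 V.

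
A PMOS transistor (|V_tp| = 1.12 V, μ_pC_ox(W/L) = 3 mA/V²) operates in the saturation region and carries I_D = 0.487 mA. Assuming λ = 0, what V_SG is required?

In saturation I_D = ½ k_p (V_SG − |V_tp|)², so V_SG − |V_tp| = √(2 I_D / k_p) = √(2 × 0.487 / 3) = 0.57 V.
V_SG = 1.12 + 0.57 = 1.69 V.

V_SG = 1.69 V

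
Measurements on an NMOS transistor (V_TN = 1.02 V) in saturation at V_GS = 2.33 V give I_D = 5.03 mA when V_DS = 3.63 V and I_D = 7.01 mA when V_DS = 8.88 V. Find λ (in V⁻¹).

With V_GS fixed, I_D ∝ (1 + λ V_DS) in saturation, so I_D2/I_D1 = (1 + λ V_DS2)/(1 + λ V_DS1).
7.01/5.03 = 1.394 = (1 + 8.88 λ)/(1 + 3.63 λ).
Solving: λ (I_D1 V_DS2 − I_D2 V_DS1) = I_D2 − I_D1, so λ = (7.01 − 5.03) / (5.03 × 8.88 − 7.01 × 3.63) = 1.98 / 19.2 = 0.103 V⁻¹.

λ = 0.103 V⁻¹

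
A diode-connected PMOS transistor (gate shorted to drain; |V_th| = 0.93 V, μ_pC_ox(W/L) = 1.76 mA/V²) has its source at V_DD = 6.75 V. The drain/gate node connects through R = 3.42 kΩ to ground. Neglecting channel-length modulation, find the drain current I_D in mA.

I_D = 1.34 mA

With gate tied to drain, V_SG = V_SD ≥ V_SG − |V_th|, so the device is in saturation.
KCL at the drain: ½ k_p (V_SG − |V_th|)² = (V_DD − V_SG)/R.
Let x = V_SG − 0.93. Then 3.01 x² + x − 5.82 = 0, giving x = 1.23 V (positive root), so V_SG = 2.16 V.
I_D = (V_DD − V_SG)/R = (6.75 − 2.16) / 3.42 = 1.34 mA.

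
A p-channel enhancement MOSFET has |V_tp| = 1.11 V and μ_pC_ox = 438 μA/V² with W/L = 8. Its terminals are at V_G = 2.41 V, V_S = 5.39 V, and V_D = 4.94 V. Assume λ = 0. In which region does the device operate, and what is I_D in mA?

Triode; I_D = 2.59 mA

V_SG = V_S − V_G = 5.39 − 2.41 = 2.98 V; V_SD = V_S − V_D = 5.39 − 4.94 = 0.45 V.
k_p = μ_pC_ox · (W/L) = 3.504 mA/V².
V_ov = V_SG − |V_tp| = 2.98 − 1.11 = 1.87 V.
Since V_SD = 0.45 V < V_ov = 1.87 V, the device is in the triode region.
I_D = k_p [V_ov · V_SD − ½ V_SD²] = 3.504 × [1.87 × 0.45 − 0.5 × 0.45²] = 2.59 mA.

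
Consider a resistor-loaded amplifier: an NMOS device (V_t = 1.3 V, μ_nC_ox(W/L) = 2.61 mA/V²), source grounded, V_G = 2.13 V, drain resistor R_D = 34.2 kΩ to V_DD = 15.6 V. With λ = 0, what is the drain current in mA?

V_GS = V_G = 2.13 V, so V_ov = 2.13 − 1.3 = 0.83 V.
Assume saturation: I_D = ½ k_n V_ov² = 0.5 × 2.61 × 0.83² = 0.899 mA, giving V_DS = V_DD − I_D R_D = 15.6 − 0.899 × 34.2 = -15.1 V.
But -15.1 V < V_ov = 0.83 V, so the device is actually in triode.
In triode I_D = k_n[V_ov V_DS − ½ V_DS²] and I_D = (V_DD − V_DS)/R_D. Equating: 44.6 V_DS² − 75.09 V_DS + 15.6 = 0, giving V_DS = 0.243 V (the root below V_ov).
I_D = (15.6 − 0.243) / 34.2 = 0.449 mA.

I_D = 0.449 mA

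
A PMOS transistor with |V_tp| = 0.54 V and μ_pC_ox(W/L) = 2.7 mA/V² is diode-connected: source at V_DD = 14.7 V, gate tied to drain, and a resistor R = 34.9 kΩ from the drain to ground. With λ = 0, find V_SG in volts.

V_SG = 1.08 V

With gate tied to drain, V_SG = V_SD ≥ V_SG − |V_tp|, so the device is in saturation.
KCL at the drain: ½ k_p (V_SG − |V_tp|)² = (V_DD − V_SG)/R.
Let x = V_SG − 0.54. Then 47.1 x² + x − 14.16 = 0, giving x = 0.538 V (positive root), so V_SG = 1.08 V.
I_D = (V_DD − V_SG)/R = (14.7 − 1.08) / 34.9 = 0.39 mA.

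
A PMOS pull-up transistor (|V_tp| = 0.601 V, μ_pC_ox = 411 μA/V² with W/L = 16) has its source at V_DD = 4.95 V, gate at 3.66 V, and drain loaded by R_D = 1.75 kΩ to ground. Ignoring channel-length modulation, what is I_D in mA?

V_SG = V_DD − V_G = 4.95 − 3.66 = 1.29 V, so V_ov = 1.29 − 0.601 = 0.689 V.
k_p = μ_pC_ox · (W/L) = 6.576 mA/V².
Assume saturation: I_D = ½ k_p V_ov² = 0.5 × 6.576 × 0.689² = 1.56 mA, giving V_SD = V_DD − I_D R_D = 4.95 − 1.56 × 1.75 = 2.22 V.
V_SD = 2.22 V ≥ V_ov = 0.689 V, confirming saturation.

I_D = 1.56 mA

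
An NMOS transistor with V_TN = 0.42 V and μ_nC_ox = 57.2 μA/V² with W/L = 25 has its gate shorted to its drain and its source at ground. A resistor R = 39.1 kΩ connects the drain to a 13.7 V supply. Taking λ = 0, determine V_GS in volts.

With gate tied to drain, V_GS = V_DS ≥ V_GS − V_TN, so the device is in saturation.
k_n = μ_nC_ox · (W/L) = 1.43 mA/V².
KCL at the drain: ½ k_n (V_GS − V_TN)² = (V_DD − V_GS)/R.
Let x = V_GS − 0.42. Then 28 x² + x − 13.28 = 0, giving x = 0.672 V (positive root), so V_GS = 1.09 V.
I_D = (V_DD − V_GS)/R = (13.7 − 1.09) / 39.1 = 0.322 mA.

V_GS = 1.09 V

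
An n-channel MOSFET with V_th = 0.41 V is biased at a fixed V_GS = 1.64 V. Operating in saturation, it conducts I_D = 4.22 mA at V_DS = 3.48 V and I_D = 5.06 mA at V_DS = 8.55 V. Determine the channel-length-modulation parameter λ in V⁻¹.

With V_GS fixed, I_D ∝ (1 + λ V_DS) in saturation, so I_D2/I_D1 = (1 + λ V_DS2)/(1 + λ V_DS1).
5.06/4.22 = 1.199 = (1 + 8.55 λ)/(1 + 3.48 λ).
Solving: λ (I_D1 V_DS2 − I_D2 V_DS1) = I_D2 − I_D1, so λ = (5.06 − 4.22) / (4.22 × 8.55 − 5.06 × 3.48) = 0.84 / 18.5 = 0.0455 V⁻¹.

λ = 0.0455 V⁻¹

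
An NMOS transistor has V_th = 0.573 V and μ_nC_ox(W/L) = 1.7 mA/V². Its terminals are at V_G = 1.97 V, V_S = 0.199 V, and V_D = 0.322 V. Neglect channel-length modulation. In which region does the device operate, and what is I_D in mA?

V_GS = V_G − V_S = 1.97 − 0.199 = 1.77 V; V_DS = V_D − V_S = 0.322 − 0.199 = 0.123 V.
V_ov = V_GS − V_th = 1.77 − 0.573 = 1.2 V.
Since V_DS = 0.123 V < V_ov = 1.2 V, the device is in the triode region.
I_D = k_n [V_ov · V_DS − ½ V_DS²] = 1.7 × [1.2 × 0.123 − 0.5 × 0.123²] = 0.238 mA.

Triode; I_D = 0.238 mA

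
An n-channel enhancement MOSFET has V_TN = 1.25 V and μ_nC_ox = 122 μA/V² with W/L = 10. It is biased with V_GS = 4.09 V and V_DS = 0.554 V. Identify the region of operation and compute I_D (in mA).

Triode; I_D = 1.73 mA

k_n = μ_nC_ox · (W/L) = 1.22 mA/V².
V_ov = V_GS − V_TN = 4.09 − 1.25 = 2.84 V.
Since V_DS = 0.554 V < V_ov = 2.84 V, the device is in the triode region.
I_D = k_n [V_ov · V_DS − ½ V_DS²] = 1.22 × [2.84 × 0.554 − 0.5 × 0.554²] = 1.73 mA.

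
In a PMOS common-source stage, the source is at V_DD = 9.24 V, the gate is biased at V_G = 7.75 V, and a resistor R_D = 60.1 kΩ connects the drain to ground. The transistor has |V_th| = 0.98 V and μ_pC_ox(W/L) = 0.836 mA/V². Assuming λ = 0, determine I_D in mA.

I_D = 0.109 mA

V_SG = V_DD − V_G = 9.24 − 7.75 = 1.49 V, so V_ov = 1.49 − 0.98 = 0.51 V.
Assume saturation: I_D = ½ k_p V_ov² = 0.5 × 0.836 × 0.51² = 0.109 mA, giving V_SD = V_DD − I_D R_D = 9.24 − 0.109 × 60.1 = 2.71 V.
V_SD = 2.71 V ≥ V_ov = 0.51 V, confirming saturation.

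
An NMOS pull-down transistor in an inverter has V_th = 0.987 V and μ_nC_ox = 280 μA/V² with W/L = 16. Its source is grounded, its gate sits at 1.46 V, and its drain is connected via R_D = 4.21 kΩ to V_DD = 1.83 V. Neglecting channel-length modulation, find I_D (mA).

V_GS = V_G = 1.46 V, so V_ov = 1.46 − 0.987 = 0.473 V.
k_n = μ_nC_ox · (W/L) = 4.48 mA/V².
Assume saturation: I_D = ½ k_n V_ov² = 0.5 × 4.48 × 0.473² = 0.501 mA, giving V_DS = V_DD − I_D R_D = 1.83 − 0.501 × 4.21 = -0.28 V.
But -0.28 V < V_ov = 0.473 V, so the device is actually in triode.
In triode I_D = k_n[V_ov V_DS − ½ V_DS²] and I_D = (V_DD − V_DS)/R_D. Equating: 9.43 V_DS² − 9.921 V_DS + 1.83 = 0, giving V_DS = 0.239 V (the root below V_ov).
I_D = (1.83 − 0.239) / 4.21 = 0.378 mA.

I_D = 0.378 mA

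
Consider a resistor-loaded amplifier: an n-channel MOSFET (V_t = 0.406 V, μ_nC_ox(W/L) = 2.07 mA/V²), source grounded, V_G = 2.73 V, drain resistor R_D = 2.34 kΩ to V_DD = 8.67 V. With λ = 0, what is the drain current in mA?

V_GS = V_G = 2.73 V, so V_ov = 2.73 − 0.406 = 2.32 V.
Assume saturation: I_D = ½ k_n V_ov² = 0.5 × 2.07 × 2.32² = 5.59 mA, giving V_DS = V_DD − I_D R_D = 8.67 − 5.59 × 2.34 = -4.41 V.
But -4.41 V < V_ov = 2.32 V, so the device is actually in triode.
In triode I_D = k_n[V_ov V_DS − ½ V_DS²] and I_D = (V_DD − V_DS)/R_D. Equating: 2.42 V_DS² − 12.26 V_DS + 8.67 = 0, giving V_DS = 0.85 V (the root below V_ov).
I_D = (8.67 − 0.85) / 2.34 = 3.34 mA.

I_D = 3.34 mA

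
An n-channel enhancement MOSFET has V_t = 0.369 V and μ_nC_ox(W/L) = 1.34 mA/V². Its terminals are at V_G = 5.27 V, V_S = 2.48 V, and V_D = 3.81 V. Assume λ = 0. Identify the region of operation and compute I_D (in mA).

Triode; I_D = 3.13 mA

V_GS = V_G − V_S = 5.27 − 2.48 = 2.79 V; V_DS = V_D − V_S = 3.81 − 2.48 = 1.33 V.
V_ov = V_GS − V_t = 2.79 − 0.369 = 2.42 V.
Since V_DS = 1.33 V < V_ov = 2.42 V, the device is in the triode region.
I_D = k_n [V_ov · V_DS − ½ V_DS²] = 1.34 × [2.42 × 1.33 − 0.5 × 1.33²] = 3.13 mA.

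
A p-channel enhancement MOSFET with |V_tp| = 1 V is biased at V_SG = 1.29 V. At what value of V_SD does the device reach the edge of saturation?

The boundary between triode and saturation is V_SD = V_SG − |V_tp| = V_ov.
V_ov = 1.29 − 1 = 0.29 V.

V_SD,sat = 0.290 V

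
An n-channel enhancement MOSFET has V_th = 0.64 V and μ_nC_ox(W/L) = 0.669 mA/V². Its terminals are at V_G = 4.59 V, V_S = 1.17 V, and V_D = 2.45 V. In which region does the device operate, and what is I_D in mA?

V_GS = V_G − V_S = 4.59 − 1.17 = 3.42 V; V_DS = V_D − V_S = 2.45 − 1.17 = 1.28 V.
V_ov = V_GS − V_th = 3.42 − 0.64 = 2.78 V.
Since V_DS = 1.28 V < V_ov = 2.78 V, the device is in the triode region.
I_D = k_n [V_ov · V_DS − ½ V_DS²] = 0.669 × [2.78 × 1.28 − 0.5 × 1.28²] = 1.83 mA.

Triode; I_D = 1.83 mA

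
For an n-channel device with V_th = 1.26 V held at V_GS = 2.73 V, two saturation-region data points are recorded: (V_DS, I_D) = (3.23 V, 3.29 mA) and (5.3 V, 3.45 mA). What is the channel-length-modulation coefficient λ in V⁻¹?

λ = 0.0254 V⁻¹

With V_GS fixed, I_D ∝ (1 + λ V_DS) in saturation, so I_D2/I_D1 = (1 + λ V_DS2)/(1 + λ V_DS1).
3.45/3.29 = 1.049 = (1 + 5.3 λ)/(1 + 3.23 λ).
Solving: λ (I_D1 V_DS2 − I_D2 V_DS1) = I_D2 − I_D1, so λ = (3.45 − 3.29) / (3.29 × 5.3 − 3.45 × 3.23) = 0.16 / 6.29 = 0.0254 V⁻¹.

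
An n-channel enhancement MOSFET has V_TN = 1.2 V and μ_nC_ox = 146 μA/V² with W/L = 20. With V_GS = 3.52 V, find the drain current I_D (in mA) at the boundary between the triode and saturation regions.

I_D = 7.86 mA

At the boundary V_DS = V_ov = V_GS − V_TN = 3.52 − 1.2 = 2.32 V.
k_n = μ_nC_ox · (W/L) = 2.92 mA/V².
I_D = ½ k_n V_ov² = 0.5 × 2.92 × 2.32² = 7.86 mA.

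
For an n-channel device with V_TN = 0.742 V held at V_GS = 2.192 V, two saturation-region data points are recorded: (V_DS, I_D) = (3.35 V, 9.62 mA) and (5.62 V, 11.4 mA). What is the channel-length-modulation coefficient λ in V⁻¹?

With V_GS fixed, I_D ∝ (1 + λ V_DS) in saturation, so I_D2/I_D1 = (1 + λ V_DS2)/(1 + λ V_DS1).
11.4/9.62 = 1.185 = (1 + 5.62 λ)/(1 + 3.35 λ).
Solving: λ (I_D1 V_DS2 − I_D2 V_DS1) = I_D2 − I_D1, so λ = (11.4 − 9.62) / (9.62 × 5.62 − 11.4 × 3.35) = 1.78 / 15.9 = 0.112 V⁻¹.

λ = 0.112 V⁻¹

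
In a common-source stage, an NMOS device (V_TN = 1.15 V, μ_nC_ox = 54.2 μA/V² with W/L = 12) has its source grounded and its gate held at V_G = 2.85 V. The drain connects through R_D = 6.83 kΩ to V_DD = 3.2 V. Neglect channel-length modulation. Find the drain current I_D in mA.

I_D = 0.407 mA

V_GS = V_G = 2.85 V, so V_ov = 2.85 − 1.15 = 1.7 V.
k_n = μ_nC_ox · (W/L) = 0.6504 mA/V².
Assume saturation: I_D = ½ k_n V_ov² = 0.5 × 0.6504 × 1.7² = 0.94 mA, giving V_DS = V_DD − I_D R_D = 3.2 − 0.94 × 6.83 = -3.22 V.
But -3.22 V < V_ov = 1.7 V, so the device is actually in triode.
In triode I_D = k_n[V_ov V_DS − ½ V_DS²] and I_D = (V_DD − V_DS)/R_D. Equating: 2.22 V_DS² − 8.552 V_DS + 3.2 = 0, giving V_DS = 0.42 V (the root below V_ov).
I_D = (3.2 − 0.42) / 6.83 = 0.407 mA.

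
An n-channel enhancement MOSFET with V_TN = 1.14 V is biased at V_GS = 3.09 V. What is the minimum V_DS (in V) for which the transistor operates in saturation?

The boundary between triode and saturation is V_DS = V_GS − V_TN = V_ov.
V_ov = 3.09 − 1.14 = 1.95 V.

V_DS,sat = 1.95 V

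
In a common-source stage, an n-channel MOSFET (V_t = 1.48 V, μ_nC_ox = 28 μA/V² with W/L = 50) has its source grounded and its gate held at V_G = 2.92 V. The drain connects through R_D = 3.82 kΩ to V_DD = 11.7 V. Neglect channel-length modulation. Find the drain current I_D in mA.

V_GS = V_G = 2.92 V, so V_ov = 2.92 − 1.48 = 1.44 V.
k_n = μ_nC_ox · (W/L) = 1.4 mA/V².
Assume saturation: I_D = ½ k_n V_ov² = 0.5 × 1.4 × 1.44² = 1.45 mA, giving V_DS = V_DD − I_D R_D = 11.7 − 1.45 × 3.82 = 6.16 V.
V_DS = 6.16 V ≥ V_ov = 1.44 V, confirming saturation.

I_D = 1.45 mA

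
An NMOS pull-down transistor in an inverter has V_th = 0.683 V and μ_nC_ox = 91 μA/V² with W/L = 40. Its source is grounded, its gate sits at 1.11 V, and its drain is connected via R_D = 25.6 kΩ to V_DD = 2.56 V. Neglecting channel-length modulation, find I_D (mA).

V_GS = V_G = 1.11 V, so V_ov = 1.11 − 0.683 = 0.427 V.
k_n = μ_nC_ox · (W/L) = 3.64 mA/V².
Assume saturation: I_D = ½ k_n V_ov² = 0.5 × 3.64 × 0.427² = 0.332 mA, giving V_DS = V_DD − I_D R_D = 2.56 − 0.332 × 25.6 = -5.94 V.
But -5.94 V < V_ov = 0.427 V, so the device is actually in triode.
In triode I_D = k_n[V_ov V_DS − ½ V_DS²] and I_D = (V_DD − V_DS)/R_D. Equating: 46.6 V_DS² − 40.79 V_DS + 2.56 = 0, giving V_DS = 0.0681 V (the root below V_ov).
I_D = (2.56 − 0.0681) / 25.6 = 0.0973 mA.

I_D = 0.0973 mA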